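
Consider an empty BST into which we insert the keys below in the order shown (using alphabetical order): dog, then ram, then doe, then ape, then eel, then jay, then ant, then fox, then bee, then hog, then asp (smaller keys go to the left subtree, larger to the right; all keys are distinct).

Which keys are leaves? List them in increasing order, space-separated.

ant asp hog

dog: root
ram: right child of dog (depth 1)
doe: left child of dog (depth 1)
ape: left child of doe (depth 2)
eel: left child of ram (depth 2)
jay: right child of eel (depth 3)
ant: left child of ape (depth 3)
fox: left child of jay (depth 4)
bee: right child of ape (depth 3)
hog: right child of fox (depth 5)
asp: left child of bee (depth 4)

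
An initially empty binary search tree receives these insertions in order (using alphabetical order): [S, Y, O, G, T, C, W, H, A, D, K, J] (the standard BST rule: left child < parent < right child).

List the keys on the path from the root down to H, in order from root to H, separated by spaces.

Insert S: tree is empty, so S becomes the root.
Insert Y: Y > S → go right. Place as right child of S.
Insert O: O < S → go left. Place as left child of S.
Insert G: G < S → go left; G < O → go left. Place as left child of O.
Insert T: T > S → go right; T < Y → go left. Place as left child of Y.
Insert C: C < S → go left; C < O → go left; C < G → go left. Place as left child of G.
Insert W: W > S → go right; W < Y → go left; W > T → go right. Place as right child of T.
Insert H: H < S → go left; H < O → go left; H > G → go right. Place as right child of G.
Insert A: A < S → go left; A < O → go left; A < G → go left; A < C → go left. Place as left child of C.
Insert D: D < S → go left; D < O → go left; D < G → go left; D > C → go right. Place as right child of C.
Insert K: K < S → go left; K < O → go left; K > G → go right; K > H → go right. Place as right child of H.
Insert J: J < S → go left; J < O → go left; J > G → go right; J > H → go right; J < K → go left. Place as left child of K.

S O G H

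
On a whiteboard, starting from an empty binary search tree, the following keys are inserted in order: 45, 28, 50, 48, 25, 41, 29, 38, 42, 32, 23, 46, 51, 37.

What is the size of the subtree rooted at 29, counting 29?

Insert 45: tree is empty, so 45 becomes the root.
Insert 28: 28 < 45 → go left. Place as left child of 45.
Insert 50: 50 > 45 → go right. Place as right child of 45.
Insert 48: 48 > 45 → go right; 48 < 50 → go left. Place as left child of 50.
Insert 25: 25 < 45 → go left; 25 < 28 → go left. Place as left child of 28.
Insert 41: 41 < 45 → go left; 41 > 28 → go right. Place as right child of 28.
Insert 29: 29 < 45 → go left; 29 > 28 → go right; 29 < 41 → go left. Place as left child of 41.
Insert 38: 38 < 45 → go left; 38 > 28 → go right; 38 < 41 → go left; 38 > 29 → go right. Place as right child of 29.
Insert 42: 42 < 45 → go left; 42 > 28 → go right; 42 > 41 → go right. Place as right child of 41.
Insert 32: 32 < 45 → go left; 32 > 28 → go right; 32 < 41 → go left; 32 > 29 → go right; 32 < 38 → go left. Place as left child of 38.
Insert 23: 23 < 45 → go left; 23 < 28 → go left; 23 < 25 → go left. Place as left child of 25.
Insert 46: 46 > 45 → go right; 46 < 50 → go left; 46 < 48 → go left. Place as left child of 48.
Insert 51: 51 > 45 → go right; 51 > 50 → go right. Place as right child of 50.
Insert 37: 37 < 45 → go left; 37 > 28 → go right; 37 < 41 → go left; 37 > 29 → go right; 37 < 38 → go left; 37 > 32 → go right. Place as right child of 32.

Subtree rooted at 29 contains: 29, 38, 32, 37 — 4 nodes.

4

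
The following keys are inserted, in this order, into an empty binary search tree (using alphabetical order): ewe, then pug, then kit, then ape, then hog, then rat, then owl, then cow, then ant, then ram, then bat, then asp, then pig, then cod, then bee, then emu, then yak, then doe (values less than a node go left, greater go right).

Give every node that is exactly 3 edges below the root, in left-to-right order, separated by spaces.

ewe: root
pug: right child of ewe (depth 1)
kit: left child of pug (depth 2)
ape: left child of ewe (depth 1)
hog: left child of kit (depth 3)
rat: right child of pug (depth 2)
owl: right child of kit (depth 3)
cow: right child of ape (depth 2)
ant: left child of ape (depth 2)
ram: left child of rat (depth 3)
bat: left child of cow (depth 3)
asp: left child of bat (depth 4)
pig: right child of owl (depth 4)
cod: right child of bat (depth 4)
bee: left child of cod (depth 5)
emu: right child of cow (depth 3)
yak: right child of rat (depth 3)
doe: left child of emu (depth 4)

bat emu hog owl ram yak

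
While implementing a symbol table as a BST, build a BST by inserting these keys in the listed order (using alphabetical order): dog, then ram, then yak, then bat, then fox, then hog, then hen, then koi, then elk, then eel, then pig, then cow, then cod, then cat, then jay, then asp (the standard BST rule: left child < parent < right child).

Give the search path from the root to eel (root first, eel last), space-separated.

dog: root
ram: right child of dog (depth 1)
yak: right child of ram (depth 2)
bat: left child of dog (depth 1)
fox: left child of ram (depth 2)
hog: right child of fox (depth 3)
hen: left child of hog (depth 4)
koi: right child of hog (depth 4)
elk: left child of fox (depth 3)
eel: left child of elk (depth 4)
pig: right child of koi (depth 5)
cow: right child of bat (depth 2)
cod: left child of cow (depth 3)
cat: left child of cod (depth 4)
jay: left child of koi (depth 5)
asp: left child of bat (depth 2)

dog ram fox elk eel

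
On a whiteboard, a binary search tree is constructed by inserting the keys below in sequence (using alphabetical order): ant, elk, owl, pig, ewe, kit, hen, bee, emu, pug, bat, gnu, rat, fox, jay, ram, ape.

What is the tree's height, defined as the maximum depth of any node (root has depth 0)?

7

Resulting structure (node: left, right):
  ant: L=–, R=elk
  elk: L=bee, R=owl
  owl: L=ewe, R=pig
  pig: L=–, R=pug
  ewe: L=emu, R=kit
  kit: L=hen, R=–
  hen: L=gnu, R=jay
  bee: L=bat, R=–
  emu: L=–, R=–
  pug: L=–, R=rat
  bat: L=ape, R=–
  gnu: L=fox, R=–
  rat: L=ram, R=–
  fox: L=–, R=–
  jay: L=–, R=–
  ram: L=–, R=–
  ape: L=–, R=–

The deepest node is fox at depth 7.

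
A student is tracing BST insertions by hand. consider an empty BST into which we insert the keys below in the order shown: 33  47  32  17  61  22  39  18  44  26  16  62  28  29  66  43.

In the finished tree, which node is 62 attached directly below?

33: root
47: right child of 33 (depth 1)
32: left child of 33 (depth 1)
17: left child of 32 (depth 2)
61: right child of 47 (depth 2)
22: right child of 17 (depth 3)
39: left child of 47 (depth 2)
18: left child of 22 (depth 4)
44: right child of 39 (depth 3)
26: right child of 22 (depth 4)
16: left child of 17 (depth 3)
62: right child of 61 (depth 3)
28: right child of 26 (depth 5)
29: right child of 28 (depth 6)
66: right child of 62 (depth 4)
43: left child of 44 (depth 4)

61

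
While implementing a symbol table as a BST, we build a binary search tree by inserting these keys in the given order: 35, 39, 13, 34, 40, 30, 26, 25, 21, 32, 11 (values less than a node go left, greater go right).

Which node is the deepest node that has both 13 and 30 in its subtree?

Insert 35: tree is empty, so 35 becomes the root.
Insert 39: 39 > 35 → go right. Place as right child of 35.
Insert 13: 13 < 35 → go left. Place as left child of 35.
Insert 34: 34 < 35 → go left; 34 > 13 → go right. Place as right child of 13.
Insert 40: 40 > 35 → go right; 40 > 39 → go right. Place as right child of 39.
Insert 30: 30 < 35 → go left; 30 > 13 → go right; 30 < 34 → go left. Place as left child of 34.
Insert 26: 26 < 35 → go left; 26 > 13 → go right; 26 < 34 → go left; 26 < 30 → go left. Place as left child of 30.
Insert 25: 25 < 35 → go left; 25 > 13 → go right; 25 < 34 → go left; 25 < 30 → go left; 25 < 26 → go left. Place as left child of 26.
Insert 21: 21 < 35 → go left; 21 > 13 → go right; 21 < 34 → go left; 21 < 30 → go left; 21 < 26 → go left; 21 < 25 → go left. Place as left child of 25.
Insert 32: 32 < 35 → go left; 32 > 13 → go right; 32 < 34 → go left; 32 > 30 → go right. Place as right child of 30.
Insert 11: 11 < 35 → go left; 11 < 13 → go left. Place as left child of 13.

Path to 13: 35 → 13
Path to 30: 35 → 13 → 34 → 30
13 lies on both paths and is an ancestor of the other node.

13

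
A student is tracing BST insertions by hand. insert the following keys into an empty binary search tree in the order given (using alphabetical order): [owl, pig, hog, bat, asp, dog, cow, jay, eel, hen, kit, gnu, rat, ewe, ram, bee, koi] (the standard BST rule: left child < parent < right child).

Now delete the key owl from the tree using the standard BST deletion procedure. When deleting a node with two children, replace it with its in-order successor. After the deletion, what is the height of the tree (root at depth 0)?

7

owl: root
pig: right child of owl (depth 1)
hog: left child of owl (depth 1)
bat: left child of hog (depth 2)
asp: left child of bat (depth 3)
dog: right child of bat (depth 3)
cow: left child of dog (depth 4)
jay: right child of hog (depth 2)
eel: right child of dog (depth 4)
hen: right child of eel (depth 5)
kit: right child of jay (depth 3)
gnu: left child of hen (depth 6)
rat: right child of pig (depth 2)
ewe: left child of gnu (depth 7)
ram: left child of rat (depth 3)
bee: left child of cow (depth 5)
koi: right child of kit (depth 4)

Delete owl (two children — replace with in-order successor).
After deletion, deepest node is ewe at depth 7.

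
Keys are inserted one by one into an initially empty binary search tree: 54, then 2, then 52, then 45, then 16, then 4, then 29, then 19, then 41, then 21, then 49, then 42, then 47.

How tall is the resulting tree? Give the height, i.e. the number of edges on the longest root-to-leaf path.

54: root
2: left child of 54 (depth 1)
52: right child of 2 (depth 2)
45: left child of 52 (depth 3)
16: left child of 45 (depth 4)
4: left child of 16 (depth 5)
29: right child of 16 (depth 5)
19: left child of 29 (depth 6)
41: right child of 29 (depth 6)
21: right child of 19 (depth 7)
49: right child of 45 (depth 4)
42: right child of 41 (depth 7)
47: left child of 49 (depth 5)

The deepest node is 21 at depth 7.

7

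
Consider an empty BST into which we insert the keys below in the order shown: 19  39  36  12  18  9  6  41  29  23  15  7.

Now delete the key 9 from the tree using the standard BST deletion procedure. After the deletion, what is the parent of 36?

39

19: root
39: right child of 19 (depth 1)
36: left child of 39 (depth 2)
12: left child of 19 (depth 1)
18: right child of 12 (depth 2)
9: left child of 12 (depth 2)
6: left child of 9 (depth 3)
41: right child of 39 (depth 2)
29: left child of 36 (depth 3)
23: left child of 29 (depth 4)
15: left child of 18 (depth 3)
7: right child of 6 (depth 4)

Delete 9 (at most one child — splice it out).
After deletion, 36's parent is 39.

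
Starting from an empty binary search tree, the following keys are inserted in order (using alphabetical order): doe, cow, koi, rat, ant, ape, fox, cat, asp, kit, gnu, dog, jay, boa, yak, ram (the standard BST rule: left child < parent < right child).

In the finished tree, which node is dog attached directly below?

doe: root
cow: left child of doe (depth 1)
koi: right child of doe (depth 1)
rat: right child of koi (depth 2)
ant: left child of cow (depth 2)
ape: right child of ant (depth 3)
fox: left child of koi (depth 2)
cat: right child of ape (depth 4)
asp: left child of cat (depth 5)
kit: right child of fox (depth 3)
gnu: left child of kit (depth 4)
dog: left child of fox (depth 3)
jay: right child of gnu (depth 5)
boa: right child of asp (depth 6)
yak: right child of rat (depth 3)
ram: left child of rat (depth 3)

fox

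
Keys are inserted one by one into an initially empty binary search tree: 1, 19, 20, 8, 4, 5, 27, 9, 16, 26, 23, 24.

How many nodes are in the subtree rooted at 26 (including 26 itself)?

3

Insert 1: tree is empty, so 1 becomes the root.
Insert 19: 19 > 1 → go right. Place as right child of 1.
Insert 20: 20 > 1 → go right; 20 > 19 → go right. Place as right child of 19.
Insert 8: 8 > 1 → go right; 8 < 19 → go left. Place as left child of 19.
Insert 4: 4 > 1 → go right; 4 < 19 → go left; 4 < 8 → go left. Place as left child of 8.
Insert 5: 5 > 1 → go right; 5 < 19 → go left; 5 < 8 → go left; 5 > 4 → go right. Place as right child of 4.
Insert 27: 27 > 1 → go right; 27 > 19 → go right; 27 > 20 → go right. Place as right child of 20.
Insert 9: 9 > 1 → go right; 9 < 19 → go left; 9 > 8 → go right. Place as right child of 8.
Insert 16: 16 > 1 → go right; 16 < 19 → go left; 16 > 8 → go right; 16 > 9 → go right. Place as right child of 9.
Insert 26: 26 > 1 → go right; 26 > 19 → go right; 26 > 20 → go right; 26 < 27 → go left. Place as left child of 27.
Insert 23: 23 > 1 → go right; 23 > 19 → go right; 23 > 20 → go right; 23 < 27 → go left; 23 < 26 → go left. Place as left child of 26.
Insert 24: 24 > 1 → go right; 24 > 19 → go right; 24 > 20 → go right; 24 < 27 → go left; 24 < 26 → go left; 24 > 23 → go right. Place as right child of 23.

Subtree rooted at 26 contains: 26, 23, 24 — 3 nodes.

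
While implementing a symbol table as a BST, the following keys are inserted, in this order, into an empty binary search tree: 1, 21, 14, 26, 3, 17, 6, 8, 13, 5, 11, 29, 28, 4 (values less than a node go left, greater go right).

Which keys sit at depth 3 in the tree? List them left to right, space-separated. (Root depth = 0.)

Resulting structure (node: left, right):
  1: L=–, R=21
  21: L=14, R=26
  14: L=3, R=17
  26: L=–, R=29
  3: L=–, R=6
  17: L=–, R=–
  6: L=5, R=8
  8: L=–, R=13
  13: L=11, R=–
  5: L=4, R=–
  11: L=–, R=–
  29: L=28, R=–
  28: L=–, R=–
  4: L=–, R=–

3 17 29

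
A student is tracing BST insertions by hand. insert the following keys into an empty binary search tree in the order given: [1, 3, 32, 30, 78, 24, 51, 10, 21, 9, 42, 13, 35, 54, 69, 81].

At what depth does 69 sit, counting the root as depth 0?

6

1: root
3: right child of 1 (depth 1)
32: right child of 3 (depth 2)
30: left child of 32 (depth 3)
78: right child of 32 (depth 3)
24: left child of 30 (depth 4)
51: left child of 78 (depth 4)
10: left child of 24 (depth 5)
21: right child of 10 (depth 6)
9: left child of 10 (depth 6)
42: left child of 51 (depth 5)
13: left child of 21 (depth 7)
35: left child of 42 (depth 6)
54: right child of 51 (depth 5)
69: right child of 54 (depth 6)
81: right child of 78 (depth 4)

Path to 69: 1 → 3 → 32 → 78 → 51 → 54 → 69, which is 6 edges.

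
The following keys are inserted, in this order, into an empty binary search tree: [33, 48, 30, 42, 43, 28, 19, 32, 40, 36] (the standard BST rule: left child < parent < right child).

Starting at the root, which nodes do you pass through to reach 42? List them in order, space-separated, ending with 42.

33 48 42

Resulting structure (node: left, right):
  33: L=30, R=48
  48: L=42, R=–
  30: L=28, R=32
  42: L=40, R=43
  43: L=–, R=–
  28: L=19, R=–
  19: L=–, R=–
  32: L=–, R=–
  40: L=36, R=–
  36: L=–, R=–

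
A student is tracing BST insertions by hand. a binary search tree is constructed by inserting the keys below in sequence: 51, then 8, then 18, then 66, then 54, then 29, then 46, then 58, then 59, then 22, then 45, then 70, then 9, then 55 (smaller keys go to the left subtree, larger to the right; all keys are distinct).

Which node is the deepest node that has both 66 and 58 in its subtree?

66

Insert 51: tree is empty, so 51 becomes the root.
Insert 8: 8 < 51 → go left. Place as left child of 51.
Insert 18: 18 < 51 → go left; 18 > 8 → go right. Place as right child of 8.
Insert 66: 66 > 51 → go right. Place as right child of 51.
Insert 54: 54 > 51 → go right; 54 < 66 → go left. Place as left child of 66.
Insert 29: 29 < 51 → go left; 29 > 8 → go right; 29 > 18 → go right. Place as right child of 18.
Insert 46: 46 < 51 → go left; 46 > 8 → go right; 46 > 18 → go right; 46 > 29 → go right. Place as right child of 29.
Insert 58: 58 > 51 → go right; 58 < 66 → go left; 58 > 54 → go right. Place as right child of 54.
Insert 59: 59 > 51 → go right; 59 < 66 → go left; 59 > 54 → go right; 59 > 58 → go right. Place as right child of 58.
Insert 22: 22 < 51 → go left; 22 > 8 → go right; 22 > 18 → go right; 22 < 29 → go left. Place as left child of 29.
Insert 45: 45 < 51 → go left; 45 > 8 → go right; 45 > 18 → go right; 45 > 29 → go right; 45 < 46 → go left. Place as left child of 46.
Insert 70: 70 > 51 → go right; 70 > 66 → go right. Place as right child of 66.
Insert 9: 9 < 51 → go left; 9 > 8 → go right; 9 < 18 → go left. Place as left child of 18.
Insert 55: 55 > 51 → go right; 55 < 66 → go left; 55 > 54 → go right; 55 < 58 → go left. Place as left child of 58.

Path to 66: 51 → 66
Path to 58: 51 → 66 → 54 → 58
66 lies on both paths and is an ancestor of the other node.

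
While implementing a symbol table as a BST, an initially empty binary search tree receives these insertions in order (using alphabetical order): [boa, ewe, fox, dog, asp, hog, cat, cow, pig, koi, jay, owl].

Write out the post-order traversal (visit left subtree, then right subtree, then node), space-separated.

asp cow cat dog jay owl koi pig hog fox ewe boa

Resulting structure (node: left, right):
  boa: L=asp, R=ewe
  ewe: L=dog, R=fox
  fox: L=–, R=hog
  dog: L=cat, R=–
  asp: L=–, R=–
  hog: L=–, R=pig
  cat: L=–, R=cow
  cow: L=–, R=–
  pig: L=koi, R=–
  koi: L=jay, R=owl
  jay: L=–, R=–
  owl: L=–, R=–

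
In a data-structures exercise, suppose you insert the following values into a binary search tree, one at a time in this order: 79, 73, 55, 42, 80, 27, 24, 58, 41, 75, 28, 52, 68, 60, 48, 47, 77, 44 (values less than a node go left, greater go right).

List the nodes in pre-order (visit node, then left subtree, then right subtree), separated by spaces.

79 73 55 42 27 24 41 28 52 48 47 44 58 68 60 75 77 80

Insert 79: tree is empty, so 79 becomes the root.
Insert 73: 73 < 79 → go left. Place as left child of 79.
Insert 55: 55 < 79 → go left; 55 < 73 → go left. Place as left child of 73.
Insert 42: 42 < 79 → go left; 42 < 73 → go left; 42 < 55 → go left. Place as left child of 55.
Insert 80: 80 > 79 → go right. Place as right child of 79.
Insert 27: 27 < 79 → go left; 27 < 73 → go left; 27 < 55 → go left; 27 < 42 → go left. Place as left child of 42.
Insert 24: 24 < 79 → go left; 24 < 73 → go left; 24 < 55 → go left; 24 < 42 → go left; 24 < 27 → go left. Place as left child of 27.
Insert 58: 58 < 79 → go left; 58 < 73 → go left; 58 > 55 → go right. Place as right child of 55.
Insert 41: 41 < 79 → go left; 41 < 73 → go left; 41 < 55 → go left; 41 < 42 → go left; 41 > 27 → go right. Place as right child of 27.
Insert 75: 75 < 79 → go left; 75 > 73 → go right. Place as right child of 73.
Insert 28: 28 < 79 → go left; 28 < 73 → go left; 28 < 55 → go left; 28 < 42 → go left; 28 > 27 → go right; 28 < 41 → go left. Place as left child of 41.
Insert 52: 52 < 79 → go left; 52 < 73 → go left; 52 < 55 → go left; 52 > 42 → go right. Place as right child of 42.
Insert 68: 68 < 79 → go left; 68 < 73 → go left; 68 > 55 → go right; 68 > 58 → go right. Place as right child of 58.
Insert 60: 60 < 79 → go left; 60 < 73 → go left; 60 > 55 → go right; 60 > 58 → go right; 60 < 68 → go left. Place as left child of 68.
Insert 48: 48 < 79 → go left; 48 < 73 → go left; 48 < 55 → go left; 48 > 42 → go right; 48 < 52 → go left. Place as left child of 52.
Insert 47: 47 < 79 → go left; 47 < 73 → go left; 47 < 55 → go left; 47 > 42 → go right; 47 < 52 → go left; 47 < 48 → go left. Place as left child of 48.
Insert 77: 77 < 79 → go left; 77 > 73 → go right; 77 > 75 → go right. Place as right child of 75.
Insert 44: 44 < 79 → go left; 44 < 73 → go left; 44 < 55 → go left; 44 > 42 → go right; 44 < 52 → go left; 44 < 48 → go left; 44 < 47 → go left. Place as left child of 47.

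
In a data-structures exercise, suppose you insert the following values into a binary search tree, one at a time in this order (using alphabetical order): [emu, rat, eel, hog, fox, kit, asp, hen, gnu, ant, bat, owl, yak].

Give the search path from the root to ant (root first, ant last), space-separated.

emu eel asp ant

Insert emu: tree is empty, so emu becomes the root.
Insert rat: rat > emu → go right. Place as right child of emu.
Insert eel: eel < emu → go left. Place as left child of emu.
Insert hog: hog > emu → go right; hog < rat → go left. Place as left child of rat.
Insert fox: fox > emu → go right; fox < rat → go left; fox < hog → go left. Place as left child of hog.
Insert kit: kit > emu → go right; kit < rat → go left; kit > hog → go right. Place as right child of hog.
Insert asp: asp < emu → go left; asp < eel → go left. Place as left child of eel.
Insert hen: hen > emu → go right; hen < rat → go left; hen < hog → go left; hen > fox → go right. Place as right child of fox.
Insert gnu: gnu > emu → go right; gnu < rat → go left; gnu < hog → go left; gnu > fox → go right; gnu < hen → go left. Place as left child of hen.
Insert ant: ant < emu → go left; ant < eel → go left; ant < asp → go left. Place as left child of asp.
Insert bat: bat < emu → go left; bat < eel → go left; bat > asp → go right. Place as right child of asp.
Insert owl: owl > emu → go right; owl < rat → go left; owl > hog → go right; owl > kit → go right. Place as right child of kit.
Insert yak: yak > emu → go right; yak > rat → go right. Place as right child of rat.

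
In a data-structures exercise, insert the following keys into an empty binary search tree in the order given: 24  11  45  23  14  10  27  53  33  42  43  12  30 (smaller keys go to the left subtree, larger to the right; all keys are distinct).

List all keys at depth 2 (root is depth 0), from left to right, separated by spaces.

Resulting structure (node: left, right):
  24: L=11, R=45
  11: L=10, R=23
  45: L=27, R=53
  23: L=14, R=–
  14: L=12, R=–
  10: L=–, R=–
  27: L=–, R=33
  53: L=–, R=–
  33: L=30, R=42
  42: L=–, R=43
  43: L=–, R=–
  12: L=–, R=–
  30: L=–, R=–

10 23 27 53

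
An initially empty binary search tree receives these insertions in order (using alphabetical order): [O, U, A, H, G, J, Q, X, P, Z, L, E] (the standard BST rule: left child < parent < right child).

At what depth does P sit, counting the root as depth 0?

O: root
U: right child of O (depth 1)
A: left child of O (depth 1)
H: right child of A (depth 2)
G: left child of H (depth 3)
J: right child of H (depth 3)
Q: left child of U (depth 2)
X: right child of U (depth 2)
P: left child of Q (depth 3)
Z: right child of X (depth 3)
L: right child of J (depth 4)
E: left child of G (depth 4)

Path to P: O → U → Q → P, which is 3 edges.

3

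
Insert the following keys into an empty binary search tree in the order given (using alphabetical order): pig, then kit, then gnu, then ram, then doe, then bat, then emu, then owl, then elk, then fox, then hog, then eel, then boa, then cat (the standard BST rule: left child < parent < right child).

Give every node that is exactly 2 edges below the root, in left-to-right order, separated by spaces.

Insert pig: tree is empty, so pig becomes the root.
Insert kit: kit < pig → go left. Place as left child of pig.
Insert gnu: gnu < pig → go left; gnu < kit → go left. Place as left child of kit.
Insert ram: ram > pig → go right. Place as right child of pig.
Insert doe: doe < pig → go left; doe < kit → go left; doe < gnu → go left. Place as left child of gnu.
Insert bat: bat < pig → go left; bat < kit → go left; bat < gnu → go left; bat < doe → go left. Place as left child of doe.
Insert emu: emu < pig → go left; emu < kit → go left; emu < gnu → go left; emu > doe → go right. Place as right child of doe.
Insert owl: owl < pig → go left; owl > kit → go right. Place as right child of kit.
Insert elk: elk < pig → go left; elk < kit → go left; elk < gnu → go left; elk > doe → go right; elk < emu → go left. Place as left child of emu.
Insert fox: fox < pig → go left; fox < kit → go left; fox < gnu → go left; fox > doe → go right; fox > emu → go right. Place as right child of emu.
Insert hog: hog < pig → go left; hog < kit → go left; hog > gnu → go right. Place as right child of gnu.
Insert eel: eel < pig → go left; eel < kit → go left; eel < gnu → go left; eel > doe → go right; eel < emu → go left; eel < elk → go left. Place as left child of elk.
Insert boa: boa < pig → go left; boa < kit → go left; boa < gnu → go left; boa < doe → go left; boa > bat → go right. Place as right child of bat.
Insert cat: cat < pig → go left; cat < kit → go left; cat < gnu → go left; cat < doe → go left; cat > bat → go right; cat > boa → go right. Place as right child of boa.

gnu owl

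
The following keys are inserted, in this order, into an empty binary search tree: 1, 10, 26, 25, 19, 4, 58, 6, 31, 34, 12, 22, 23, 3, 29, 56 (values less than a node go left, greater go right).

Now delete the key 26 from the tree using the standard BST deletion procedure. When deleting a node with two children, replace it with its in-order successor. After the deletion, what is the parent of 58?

29

Insert 1: tree is empty, so 1 becomes the root.
Insert 10: 10 > 1 → go right. Place as right child of 1.
Insert 26: 26 > 1 → go right; 26 > 10 → go right. Place as right child of 10.
Insert 25: 25 > 1 → go right; 25 > 10 → go right; 25 < 26 → go left. Place as left child of 26.
Insert 19: 19 > 1 → go right; 19 > 10 → go right; 19 < 26 → go left; 19 < 25 → go left. Place as left child of 25.
Insert 4: 4 > 1 → go right; 4 < 10 → go left. Place as left child of 10.
Insert 58: 58 > 1 → go right; 58 > 10 → go right; 58 > 26 → go right. Place as right child of 26.
Insert 6: 6 > 1 → go right; 6 < 10 → go left; 6 > 4 → go right. Place as right child of 4.
Insert 31: 31 > 1 → go right; 31 > 10 → go right; 31 > 26 → go right; 31 < 58 → go left. Place as left child of 58.
Insert 34: 34 > 1 → go right; 34 > 10 → go right; 34 > 26 → go right; 34 < 58 → go left; 34 > 31 → go right. Place as right child of 31.
Insert 12: 12 > 1 → go right; 12 > 10 → go right; 12 < 26 → go left; 12 < 25 → go left; 12 < 19 → go left. Place as left child of 19.
Insert 22: 22 > 1 → go right; 22 > 10 → go right; 22 < 26 → go left; 22 < 25 → go left; 22 > 19 → go right. Place as right child of 19.
Insert 23: 23 > 1 → go right; 23 > 10 → go right; 23 < 26 → go left; 23 < 25 → go left; 23 > 19 → go right; 23 > 22 → go right. Place as right child of 22.
Insert 3: 3 > 1 → go right; 3 < 10 → go left; 3 < 4 → go left. Place as left child of 4.
Insert 29: 29 > 1 → go right; 29 > 10 → go right; 29 > 26 → go right; 29 < 58 → go left; 29 < 31 → go left. Place as left child of 31.
Insert 56: 56 > 1 → go right; 56 > 10 → go right; 56 > 26 → go right; 56 < 58 → go left; 56 > 31 → go right; 56 > 34 → go right. Place as right child of 34.

Delete 26 (two children — replace with in-order successor).
After deletion, 58's parent is 29.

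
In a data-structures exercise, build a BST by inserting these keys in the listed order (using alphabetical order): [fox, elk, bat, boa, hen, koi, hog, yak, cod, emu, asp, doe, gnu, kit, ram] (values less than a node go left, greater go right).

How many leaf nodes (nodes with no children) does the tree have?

6

Insert fox: tree is empty, so fox becomes the root.
Insert elk: elk < fox → go left. Place as left child of fox.
Insert bat: bat < fox → go left; bat < elk → go left. Place as left child of elk.
Insert boa: boa < fox → go left; boa < elk → go left; boa > bat → go right. Place as right child of bat.
Insert hen: hen > fox → go right. Place as right child of fox.
Insert koi: koi > fox → go right; koi > hen → go right. Place as right child of hen.
Insert hog: hog > fox → go right; hog > hen → go right; hog < koi → go left. Place as left child of koi.
Insert yak: yak > fox → go right; yak > hen → go right; yak > koi → go right. Place as right child of koi.
Insert cod: cod < fox → go left; cod < elk → go left; cod > bat → go right; cod > boa → go right. Place as right child of boa.
Insert emu: emu < fox → go left; emu > elk → go right. Place as right child of elk.
Insert asp: asp < fox → go left; asp < elk → go left; asp < bat → go left. Place as left child of bat.
Insert doe: doe < fox → go left; doe < elk → go left; doe > bat → go right; doe > boa → go right; doe > cod → go right. Place as right child of cod.
Insert gnu: gnu > fox → go right; gnu < hen → go left. Place as left child of hen.
Insert kit: kit > fox → go right; kit > hen → go right; kit < koi → go left; kit > hog → go right. Place as right child of hog.
Insert ram: ram > fox → go right; ram > hen → go right; ram > koi → go right; ram < yak → go left. Place as left child of yak.

Leaves: asp, doe, emu, gnu, kit, ram — 6 in total.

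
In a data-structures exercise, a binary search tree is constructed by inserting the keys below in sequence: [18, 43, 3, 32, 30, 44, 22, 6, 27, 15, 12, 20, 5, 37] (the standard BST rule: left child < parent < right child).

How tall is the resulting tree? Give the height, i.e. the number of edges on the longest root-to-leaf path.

Resulting structure (node: left, right):
  18: L=3, R=43
  43: L=32, R=44
  3: L=–, R=6
  32: L=30, R=37
  30: L=22, R=–
  44: L=–, R=–
  22: L=20, R=27
  6: L=5, R=15
  27: L=–, R=–
  15: L=12, R=–
  12: L=–, R=–
  20: L=–, R=–
  5: L=–, R=–
  37: L=–, R=–

The deepest node is 27 at depth 5.

5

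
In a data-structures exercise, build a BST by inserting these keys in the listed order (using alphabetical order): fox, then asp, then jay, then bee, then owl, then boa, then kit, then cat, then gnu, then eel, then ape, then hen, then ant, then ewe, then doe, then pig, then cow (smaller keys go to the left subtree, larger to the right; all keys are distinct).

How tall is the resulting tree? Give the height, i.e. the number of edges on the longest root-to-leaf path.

fox: root
asp: left child of fox (depth 1)
jay: right child of fox (depth 1)
bee: right child of asp (depth 2)
owl: right child of jay (depth 2)
boa: right child of bee (depth 3)
kit: left child of owl (depth 3)
cat: right child of boa (depth 4)
gnu: left child of jay (depth 2)
eel: right child of cat (depth 5)
ape: left child of asp (depth 2)
hen: right child of gnu (depth 3)
ant: left child of ape (depth 3)
ewe: right child of eel (depth 6)
doe: left child of eel (depth 6)
pig: right child of owl (depth 3)
cow: left child of doe (depth 7)

The deepest node is cow at depth 7.

7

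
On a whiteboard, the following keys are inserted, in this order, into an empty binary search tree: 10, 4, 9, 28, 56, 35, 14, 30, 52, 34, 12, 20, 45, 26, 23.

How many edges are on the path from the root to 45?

5

Insert 10: tree is empty, so 10 becomes the root.
Insert 4: 4 < 10 → go left. Place as left child of 10.
Insert 9: 9 < 10 → go left; 9 > 4 → go right. Place as right child of 4.
Insert 28: 28 > 10 → go right. Place as right child of 10.
Insert 56: 56 > 10 → go right; 56 > 28 → go right. Place as right child of 28.
Insert 35: 35 > 10 → go right; 35 > 28 → go right; 35 < 56 → go left. Place as left child of 56.
Insert 14: 14 > 10 → go right; 14 < 28 → go left. Place as left child of 28.
Insert 30: 30 > 10 → go right; 30 > 28 → go right; 30 < 56 → go left; 30 < 35 → go left. Place as left child of 35.
Insert 52: 52 > 10 → go right; 52 > 28 → go right; 52 < 56 → go left; 52 > 35 → go right. Place as right child of 35.
Insert 34: 34 > 10 → go right; 34 > 28 → go right; 34 < 56 → go left; 34 < 35 → go left; 34 > 30 → go right. Place as right child of 30.
Insert 12: 12 > 10 → go right; 12 < 28 → go left; 12 < 14 → go left. Place as left child of 14.
Insert 20: 20 > 10 → go right; 20 < 28 → go left; 20 > 14 → go right. Place as right child of 14.
Insert 45: 45 > 10 → go right; 45 > 28 → go right; 45 < 56 → go left; 45 > 35 → go right; 45 < 52 → go left. Place as left child of 52.
Insert 26: 26 > 10 → go right; 26 < 28 → go left; 26 > 14 → go right; 26 > 20 → go right. Place as right child of 20.
Insert 23: 23 > 10 → go right; 23 < 28 → go left; 23 > 14 → go right; 23 > 20 → go right; 23 < 26 → go left. Place as left child of 26.

Path to 45: 10 → 28 → 56 → 35 → 52 → 45, which is 5 edges.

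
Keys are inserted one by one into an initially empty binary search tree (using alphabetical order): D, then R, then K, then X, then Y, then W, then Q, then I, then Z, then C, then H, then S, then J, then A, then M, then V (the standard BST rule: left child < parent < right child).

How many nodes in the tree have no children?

6

Insert D: tree is empty, so D becomes the root.
Insert R: R > D → go right. Place as right child of D.
Insert K: K > D → go right; K < R → go left. Place as left child of R.
Insert X: X > D → go right; X > R → go right. Place as right child of R.
Insert Y: Y > D → go right; Y > R → go right; Y > X → go right. Place as right child of X.
Insert W: W > D → go right; W > R → go right; W < X → go left. Place as left child of X.
Insert Q: Q > D → go right; Q < R → go left; Q > K → go right. Place as right child of K.
Insert I: I > D → go right; I < R → go left; I < K → go left. Place as left child of K.
Insert Z: Z > D → go right; Z > R → go right; Z > X → go right; Z > Y → go right. Place as right child of Y.
Insert C: C < D → go left. Place as left child of D.
Insert H: H > D → go right; H < R → go left; H < K → go left; H < I → go left. Place as left child of I.
Insert S: S > D → go right; S > R → go right; S < X → go left; S < W → go left. Place as left child of W.
Insert J: J > D → go right; J < R → go left; J < K → go left; J > I → go right. Place as right child of I.
Insert A: A < D → go left; A < C → go left. Place as left child of C.
Insert M: M > D → go right; M < R → go left; M > K → go right; M < Q → go left. Place as left child of Q.
Insert V: V > D → go right; V > R → go right; V < X → go left; V < W → go left; V > S → go right. Place as right child of S.

Leaves: A, H, J, M, V, Z — 6 in total.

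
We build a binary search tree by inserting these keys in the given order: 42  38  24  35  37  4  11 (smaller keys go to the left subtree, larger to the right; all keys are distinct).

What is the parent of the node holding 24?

42: root
38: left child of 42 (depth 1)
24: left child of 38 (depth 2)
35: right child of 24 (depth 3)
37: right child of 35 (depth 4)
4: left child of 24 (depth 3)
11: right child of 4 (depth 4)

38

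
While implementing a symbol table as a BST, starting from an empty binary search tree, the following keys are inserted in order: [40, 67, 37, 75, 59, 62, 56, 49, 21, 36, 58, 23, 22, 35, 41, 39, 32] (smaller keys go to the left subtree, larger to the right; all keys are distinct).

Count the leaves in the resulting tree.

Resulting structure (node: left, right):
  40: L=37, R=67
  67: L=59, R=75
  37: L=21, R=39
  75: L=–, R=–
  59: L=56, R=62
  62: L=–, R=–
  56: L=49, R=58
  49: L=41, R=–
  21: L=–, R=36
  36: L=23, R=–
  58: L=–, R=–
  23: L=22, R=35
  22: L=–, R=–
  35: L=32, R=–
  41: L=–, R=–
  39: L=–, R=–
  32: L=–, R=–

Leaves: 22, 32, 39, 41, 58, 62, 75 — 7 in total.

7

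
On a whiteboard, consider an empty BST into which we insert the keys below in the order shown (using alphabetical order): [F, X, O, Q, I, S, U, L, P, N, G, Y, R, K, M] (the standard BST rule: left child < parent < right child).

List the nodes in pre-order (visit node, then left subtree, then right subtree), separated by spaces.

F: root
X: right child of F (depth 1)
O: left child of X (depth 2)
Q: right child of O (depth 3)
I: left child of O (depth 3)
S: right child of Q (depth 4)
U: right child of S (depth 5)
L: right child of I (depth 4)
P: left child of Q (depth 4)
N: right child of L (depth 5)
G: left child of I (depth 4)
Y: right child of X (depth 2)
R: left child of S (depth 5)
K: left child of L (depth 5)
M: left child of N (depth 6)

F X O I G L K N M Q P S R U Y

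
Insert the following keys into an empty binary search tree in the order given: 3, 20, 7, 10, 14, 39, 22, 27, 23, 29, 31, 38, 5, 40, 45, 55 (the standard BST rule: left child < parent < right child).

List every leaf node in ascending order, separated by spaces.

Resulting structure (node: left, right):
  3: L=–, R=20
  20: L=7, R=39
  7: L=5, R=10
  10: L=–, R=14
  14: L=–, R=–
  39: L=22, R=40
  22: L=–, R=27
  27: L=23, R=29
  23: L=–, R=–
  29: L=–, R=31
  31: L=–, R=38
  38: L=–, R=–
  5: L=–, R=–
  40: L=–, R=45
  45: L=–, R=55
  55: L=–, R=–

5 14 23 38 55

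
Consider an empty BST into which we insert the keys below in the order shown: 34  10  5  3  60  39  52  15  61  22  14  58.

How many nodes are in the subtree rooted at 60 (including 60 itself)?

Insert 34: tree is empty, so 34 becomes the root.
Insert 10: 10 < 34 → go left. Place as left child of 34.
Insert 5: 5 < 34 → go left; 5 < 10 → go left. Place as left child of 10.
Insert 3: 3 < 34 → go left; 3 < 10 → go left; 3 < 5 → go left. Place as left child of 5.
Insert 60: 60 > 34 → go right. Place as right child of 34.
Insert 39: 39 > 34 → go right; 39 < 60 → go left. Place as left child of 60.
Insert 52: 52 > 34 → go right; 52 < 60 → go left; 52 > 39 → go right. Place as right child of 39.
Insert 15: 15 < 34 → go left; 15 > 10 → go right. Place as right child of 10.
Insert 61: 61 > 34 → go right; 61 > 60 → go right. Place as right child of 60.
Insert 22: 22 < 34 → go left; 22 > 10 → go right; 22 > 15 → go right. Place as right child of 15.
Insert 14: 14 < 34 → go left; 14 > 10 → go right; 14 < 15 → go left. Place as left child of 15.
Insert 58: 58 > 34 → go right; 58 < 60 → go left; 58 > 39 → go right; 58 > 52 → go right. Place as right child of 52.

Subtree rooted at 60 contains: 60, 39, 52, 58, 61 — 5 nodes.

5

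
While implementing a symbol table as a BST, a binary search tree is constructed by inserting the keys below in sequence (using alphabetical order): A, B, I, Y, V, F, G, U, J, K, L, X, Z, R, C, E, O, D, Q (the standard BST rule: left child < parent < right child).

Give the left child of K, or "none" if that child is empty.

none

Insert A: tree is empty, so A becomes the root.
Insert B: B > A → go right. Place as right child of A.
Insert I: I > A → go right; I > B → go right. Place as right child of B.
Insert Y: Y > A → go right; Y > B → go right; Y > I → go right. Place as right child of I.
Insert V: V > A → go right; V > B → go right; V > I → go right; V < Y → go left. Place as left child of Y.
Insert F: F > A → go right; F > B → go right; F < I → go left. Place as left child of I.
Insert G: G > A → go right; G > B → go right; G < I → go left; G > F → go right. Place as right child of F.
Insert U: U > A → go right; U > B → go right; U > I → go right; U < Y → go left; U < V → go left. Place as left child of V.
Insert J: J > A → go right; J > B → go right; J > I → go right; J < Y → go left; J < V → go left; J < U → go left. Place as left child of U.
Insert K: K > A → go right; K > B → go right; K > I → go right; K < Y → go left; K < V → go left; K < U → go left; K > J → go right. Place as right child of J.
Insert L: L > A → go right; L > B → go right; L > I → go right; L < Y → go left; L < V → go left; L < U → go left; L > J → go right; L > K → go right. Place as right child of K.
Insert X: X > A → go right; X > B → go right; X > I → go right; X < Y → go left; X > V → go right. Place as right child of V.
Insert Z: Z > A → go right; Z > B → go right; Z > I → go right; Z > Y → go right. Place as right child of Y.
Insert R: R > A → go right; R > B → go right; R > I → go right; R < Y → go left; R < V → go left; R < U → go left; R > J → go right; R > K → go right; R > L → go right. Place as right child of L.
Insert C: C > A → go right; C > B → go right; C < I → go left; C < F → go left. Place as left child of F.
Insert E: E > A → go right; E > B → go right; E < I → go left; E < F → go left; E > C → go right. Place as right child of C.
Insert O: O > A → go right; O > B → go right; O > I → go right; O < Y → go left; O < V → go left; O < U → go left; O > J → go right; O > K → go right; O > L → go right; O < R → go left. Place as left child of R.
Insert D: D > A → go right; D > B → go right; D < I → go left; D < F → go left; D > C → go right; D < E → go left. Place as left child of E.
Insert Q: Q > A → go right; Q > B → go right; Q > I → go right; Q < Y → go left; Q < V → go left; Q < U → go left; Q > J → go right; Q > K → go right; Q > L → go right; Q < R → go left; Q > O → go right. Place as right child of O.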